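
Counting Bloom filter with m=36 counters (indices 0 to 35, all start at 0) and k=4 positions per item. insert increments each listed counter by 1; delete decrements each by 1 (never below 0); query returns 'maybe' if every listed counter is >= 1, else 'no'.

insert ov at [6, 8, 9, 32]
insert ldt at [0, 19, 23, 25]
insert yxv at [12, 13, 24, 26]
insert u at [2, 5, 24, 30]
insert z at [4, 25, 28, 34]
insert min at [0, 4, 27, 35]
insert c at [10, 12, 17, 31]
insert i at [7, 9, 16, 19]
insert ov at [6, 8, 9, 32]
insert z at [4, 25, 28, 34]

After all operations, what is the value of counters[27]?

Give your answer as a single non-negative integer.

Step 1: insert ov at [6, 8, 9, 32] -> counters=[0,0,0,0,0,0,1,0,1,1,0,0,0,0,0,0,0,0,0,0,0,0,0,0,0,0,0,0,0,0,0,0,1,0,0,0]
Step 2: insert ldt at [0, 19, 23, 25] -> counters=[1,0,0,0,0,0,1,0,1,1,0,0,0,0,0,0,0,0,0,1,0,0,0,1,0,1,0,0,0,0,0,0,1,0,0,0]
Step 3: insert yxv at [12, 13, 24, 26] -> counters=[1,0,0,0,0,0,1,0,1,1,0,0,1,1,0,0,0,0,0,1,0,0,0,1,1,1,1,0,0,0,0,0,1,0,0,0]
Step 4: insert u at [2, 5, 24, 30] -> counters=[1,0,1,0,0,1,1,0,1,1,0,0,1,1,0,0,0,0,0,1,0,0,0,1,2,1,1,0,0,0,1,0,1,0,0,0]
Step 5: insert z at [4, 25, 28, 34] -> counters=[1,0,1,0,1,1,1,0,1,1,0,0,1,1,0,0,0,0,0,1,0,0,0,1,2,2,1,0,1,0,1,0,1,0,1,0]
Step 6: insert min at [0, 4, 27, 35] -> counters=[2,0,1,0,2,1,1,0,1,1,0,0,1,1,0,0,0,0,0,1,0,0,0,1,2,2,1,1,1,0,1,0,1,0,1,1]
Step 7: insert c at [10, 12, 17, 31] -> counters=[2,0,1,0,2,1,1,0,1,1,1,0,2,1,0,0,0,1,0,1,0,0,0,1,2,2,1,1,1,0,1,1,1,0,1,1]
Step 8: insert i at [7, 9, 16, 19] -> counters=[2,0,1,0,2,1,1,1,1,2,1,0,2,1,0,0,1,1,0,2,0,0,0,1,2,2,1,1,1,0,1,1,1,0,1,1]
Step 9: insert ov at [6, 8, 9, 32] -> counters=[2,0,1,0,2,1,2,1,2,3,1,0,2,1,0,0,1,1,0,2,0,0,0,1,2,2,1,1,1,0,1,1,2,0,1,1]
Step 10: insert z at [4, 25, 28, 34] -> counters=[2,0,1,0,3,1,2,1,2,3,1,0,2,1,0,0,1,1,0,2,0,0,0,1,2,3,1,1,2,0,1,1,2,0,2,1]
Final counters=[2,0,1,0,3,1,2,1,2,3,1,0,2,1,0,0,1,1,0,2,0,0,0,1,2,3,1,1,2,0,1,1,2,0,2,1] -> counters[27]=1

Answer: 1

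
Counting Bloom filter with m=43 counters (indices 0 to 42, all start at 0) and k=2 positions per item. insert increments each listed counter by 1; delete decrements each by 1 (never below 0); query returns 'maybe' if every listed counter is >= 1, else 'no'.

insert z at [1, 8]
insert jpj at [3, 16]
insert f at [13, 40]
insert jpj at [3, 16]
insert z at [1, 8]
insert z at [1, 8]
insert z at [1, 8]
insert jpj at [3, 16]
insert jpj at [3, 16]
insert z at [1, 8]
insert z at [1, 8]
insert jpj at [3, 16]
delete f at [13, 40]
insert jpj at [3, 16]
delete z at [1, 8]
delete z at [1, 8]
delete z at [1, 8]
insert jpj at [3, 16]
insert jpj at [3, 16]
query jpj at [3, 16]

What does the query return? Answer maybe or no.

Step 1: insert z at [1, 8] -> counters=[0,1,0,0,0,0,0,0,1,0,0,0,0,0,0,0,0,0,0,0,0,0,0,0,0,0,0,0,0,0,0,0,0,0,0,0,0,0,0,0,0,0,0]
Step 2: insert jpj at [3, 16] -> counters=[0,1,0,1,0,0,0,0,1,0,0,0,0,0,0,0,1,0,0,0,0,0,0,0,0,0,0,0,0,0,0,0,0,0,0,0,0,0,0,0,0,0,0]
Step 3: insert f at [13, 40] -> counters=[0,1,0,1,0,0,0,0,1,0,0,0,0,1,0,0,1,0,0,0,0,0,0,0,0,0,0,0,0,0,0,0,0,0,0,0,0,0,0,0,1,0,0]
Step 4: insert jpj at [3, 16] -> counters=[0,1,0,2,0,0,0,0,1,0,0,0,0,1,0,0,2,0,0,0,0,0,0,0,0,0,0,0,0,0,0,0,0,0,0,0,0,0,0,0,1,0,0]
Step 5: insert z at [1, 8] -> counters=[0,2,0,2,0,0,0,0,2,0,0,0,0,1,0,0,2,0,0,0,0,0,0,0,0,0,0,0,0,0,0,0,0,0,0,0,0,0,0,0,1,0,0]
Step 6: insert z at [1, 8] -> counters=[0,3,0,2,0,0,0,0,3,0,0,0,0,1,0,0,2,0,0,0,0,0,0,0,0,0,0,0,0,0,0,0,0,0,0,0,0,0,0,0,1,0,0]
Step 7: insert z at [1, 8] -> counters=[0,4,0,2,0,0,0,0,4,0,0,0,0,1,0,0,2,0,0,0,0,0,0,0,0,0,0,0,0,0,0,0,0,0,0,0,0,0,0,0,1,0,0]
Step 8: insert jpj at [3, 16] -> counters=[0,4,0,3,0,0,0,0,4,0,0,0,0,1,0,0,3,0,0,0,0,0,0,0,0,0,0,0,0,0,0,0,0,0,0,0,0,0,0,0,1,0,0]
Step 9: insert jpj at [3, 16] -> counters=[0,4,0,4,0,0,0,0,4,0,0,0,0,1,0,0,4,0,0,0,0,0,0,0,0,0,0,0,0,0,0,0,0,0,0,0,0,0,0,0,1,0,0]
Step 10: insert z at [1, 8] -> counters=[0,5,0,4,0,0,0,0,5,0,0,0,0,1,0,0,4,0,0,0,0,0,0,0,0,0,0,0,0,0,0,0,0,0,0,0,0,0,0,0,1,0,0]
Step 11: insert z at [1, 8] -> counters=[0,6,0,4,0,0,0,0,6,0,0,0,0,1,0,0,4,0,0,0,0,0,0,0,0,0,0,0,0,0,0,0,0,0,0,0,0,0,0,0,1,0,0]
Step 12: insert jpj at [3, 16] -> counters=[0,6,0,5,0,0,0,0,6,0,0,0,0,1,0,0,5,0,0,0,0,0,0,0,0,0,0,0,0,0,0,0,0,0,0,0,0,0,0,0,1,0,0]
Step 13: delete f at [13, 40] -> counters=[0,6,0,5,0,0,0,0,6,0,0,0,0,0,0,0,5,0,0,0,0,0,0,0,0,0,0,0,0,0,0,0,0,0,0,0,0,0,0,0,0,0,0]
Step 14: insert jpj at [3, 16] -> counters=[0,6,0,6,0,0,0,0,6,0,0,0,0,0,0,0,6,0,0,0,0,0,0,0,0,0,0,0,0,0,0,0,0,0,0,0,0,0,0,0,0,0,0]
Step 15: delete z at [1, 8] -> counters=[0,5,0,6,0,0,0,0,5,0,0,0,0,0,0,0,6,0,0,0,0,0,0,0,0,0,0,0,0,0,0,0,0,0,0,0,0,0,0,0,0,0,0]
Step 16: delete z at [1, 8] -> counters=[0,4,0,6,0,0,0,0,4,0,0,0,0,0,0,0,6,0,0,0,0,0,0,0,0,0,0,0,0,0,0,0,0,0,0,0,0,0,0,0,0,0,0]
Step 17: delete z at [1, 8] -> counters=[0,3,0,6,0,0,0,0,3,0,0,0,0,0,0,0,6,0,0,0,0,0,0,0,0,0,0,0,0,0,0,0,0,0,0,0,0,0,0,0,0,0,0]
Step 18: insert jpj at [3, 16] -> counters=[0,3,0,7,0,0,0,0,3,0,0,0,0,0,0,0,7,0,0,0,0,0,0,0,0,0,0,0,0,0,0,0,0,0,0,0,0,0,0,0,0,0,0]
Step 19: insert jpj at [3, 16] -> counters=[0,3,0,8,0,0,0,0,3,0,0,0,0,0,0,0,8,0,0,0,0,0,0,0,0,0,0,0,0,0,0,0,0,0,0,0,0,0,0,0,0,0,0]
Query jpj: check counters[3]=8 counters[16]=8 -> maybe

Answer: maybe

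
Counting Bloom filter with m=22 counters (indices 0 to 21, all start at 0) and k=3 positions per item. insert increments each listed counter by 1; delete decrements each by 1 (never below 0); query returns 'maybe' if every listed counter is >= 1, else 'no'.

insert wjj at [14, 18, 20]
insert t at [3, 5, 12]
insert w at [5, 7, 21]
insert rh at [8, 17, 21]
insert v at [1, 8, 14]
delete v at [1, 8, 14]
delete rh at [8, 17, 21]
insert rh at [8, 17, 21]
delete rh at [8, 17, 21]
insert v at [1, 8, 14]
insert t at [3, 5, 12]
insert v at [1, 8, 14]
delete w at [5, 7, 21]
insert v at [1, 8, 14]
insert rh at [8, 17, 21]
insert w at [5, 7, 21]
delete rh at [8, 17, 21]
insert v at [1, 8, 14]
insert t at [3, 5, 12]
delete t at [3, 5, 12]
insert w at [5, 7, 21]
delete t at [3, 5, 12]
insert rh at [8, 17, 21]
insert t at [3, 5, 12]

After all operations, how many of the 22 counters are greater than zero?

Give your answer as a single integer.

Step 1: insert wjj at [14, 18, 20] -> counters=[0,0,0,0,0,0,0,0,0,0,0,0,0,0,1,0,0,0,1,0,1,0]
Step 2: insert t at [3, 5, 12] -> counters=[0,0,0,1,0,1,0,0,0,0,0,0,1,0,1,0,0,0,1,0,1,0]
Step 3: insert w at [5, 7, 21] -> counters=[0,0,0,1,0,2,0,1,0,0,0,0,1,0,1,0,0,0,1,0,1,1]
Step 4: insert rh at [8, 17, 21] -> counters=[0,0,0,1,0,2,0,1,1,0,0,0,1,0,1,0,0,1,1,0,1,2]
Step 5: insert v at [1, 8, 14] -> counters=[0,1,0,1,0,2,0,1,2,0,0,0,1,0,2,0,0,1,1,0,1,2]
Step 6: delete v at [1, 8, 14] -> counters=[0,0,0,1,0,2,0,1,1,0,0,0,1,0,1,0,0,1,1,0,1,2]
Step 7: delete rh at [8, 17, 21] -> counters=[0,0,0,1,0,2,0,1,0,0,0,0,1,0,1,0,0,0,1,0,1,1]
Step 8: insert rh at [8, 17, 21] -> counters=[0,0,0,1,0,2,0,1,1,0,0,0,1,0,1,0,0,1,1,0,1,2]
Step 9: delete rh at [8, 17, 21] -> counters=[0,0,0,1,0,2,0,1,0,0,0,0,1,0,1,0,0,0,1,0,1,1]
Step 10: insert v at [1, 8, 14] -> counters=[0,1,0,1,0,2,0,1,1,0,0,0,1,0,2,0,0,0,1,0,1,1]
Step 11: insert t at [3, 5, 12] -> counters=[0,1,0,2,0,3,0,1,1,0,0,0,2,0,2,0,0,0,1,0,1,1]
Step 12: insert v at [1, 8, 14] -> counters=[0,2,0,2,0,3,0,1,2,0,0,0,2,0,3,0,0,0,1,0,1,1]
Step 13: delete w at [5, 7, 21] -> counters=[0,2,0,2,0,2,0,0,2,0,0,0,2,0,3,0,0,0,1,0,1,0]
Step 14: insert v at [1, 8, 14] -> counters=[0,3,0,2,0,2,0,0,3,0,0,0,2,0,4,0,0,0,1,0,1,0]
Step 15: insert rh at [8, 17, 21] -> counters=[0,3,0,2,0,2,0,0,4,0,0,0,2,0,4,0,0,1,1,0,1,1]
Step 16: insert w at [5, 7, 21] -> counters=[0,3,0,2,0,3,0,1,4,0,0,0,2,0,4,0,0,1,1,0,1,2]
Step 17: delete rh at [8, 17, 21] -> counters=[0,3,0,2,0,3,0,1,3,0,0,0,2,0,4,0,0,0,1,0,1,1]
Step 18: insert v at [1, 8, 14] -> counters=[0,4,0,2,0,3,0,1,4,0,0,0,2,0,5,0,0,0,1,0,1,1]
Step 19: insert t at [3, 5, 12] -> counters=[0,4,0,3,0,4,0,1,4,0,0,0,3,0,5,0,0,0,1,0,1,1]
Step 20: delete t at [3, 5, 12] -> counters=[0,4,0,2,0,3,0,1,4,0,0,0,2,0,5,0,0,0,1,0,1,1]
Step 21: insert w at [5, 7, 21] -> counters=[0,4,0,2,0,4,0,2,4,0,0,0,2,0,5,0,0,0,1,0,1,2]
Step 22: delete t at [3, 5, 12] -> counters=[0,4,0,1,0,3,0,2,4,0,0,0,1,0,5,0,0,0,1,0,1,2]
Step 23: insert rh at [8, 17, 21] -> counters=[0,4,0,1,0,3,0,2,5,0,0,0,1,0,5,0,0,1,1,0,1,3]
Step 24: insert t at [3, 5, 12] -> counters=[0,4,0,2,0,4,0,2,5,0,0,0,2,0,5,0,0,1,1,0,1,3]
Final counters=[0,4,0,2,0,4,0,2,5,0,0,0,2,0,5,0,0,1,1,0,1,3] -> 11 nonzero

Answer: 11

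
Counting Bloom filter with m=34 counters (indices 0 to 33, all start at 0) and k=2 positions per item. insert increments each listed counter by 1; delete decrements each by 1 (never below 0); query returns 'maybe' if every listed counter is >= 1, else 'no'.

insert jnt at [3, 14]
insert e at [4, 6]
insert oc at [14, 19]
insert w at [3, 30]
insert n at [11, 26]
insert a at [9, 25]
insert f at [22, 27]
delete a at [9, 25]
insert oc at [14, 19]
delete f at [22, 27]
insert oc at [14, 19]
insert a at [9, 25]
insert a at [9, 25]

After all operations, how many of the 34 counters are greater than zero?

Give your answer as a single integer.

Step 1: insert jnt at [3, 14] -> counters=[0,0,0,1,0,0,0,0,0,0,0,0,0,0,1,0,0,0,0,0,0,0,0,0,0,0,0,0,0,0,0,0,0,0]
Step 2: insert e at [4, 6] -> counters=[0,0,0,1,1,0,1,0,0,0,0,0,0,0,1,0,0,0,0,0,0,0,0,0,0,0,0,0,0,0,0,0,0,0]
Step 3: insert oc at [14, 19] -> counters=[0,0,0,1,1,0,1,0,0,0,0,0,0,0,2,0,0,0,0,1,0,0,0,0,0,0,0,0,0,0,0,0,0,0]
Step 4: insert w at [3, 30] -> counters=[0,0,0,2,1,0,1,0,0,0,0,0,0,0,2,0,0,0,0,1,0,0,0,0,0,0,0,0,0,0,1,0,0,0]
Step 5: insert n at [11, 26] -> counters=[0,0,0,2,1,0,1,0,0,0,0,1,0,0,2,0,0,0,0,1,0,0,0,0,0,0,1,0,0,0,1,0,0,0]
Step 6: insert a at [9, 25] -> counters=[0,0,0,2,1,0,1,0,0,1,0,1,0,0,2,0,0,0,0,1,0,0,0,0,0,1,1,0,0,0,1,0,0,0]
Step 7: insert f at [22, 27] -> counters=[0,0,0,2,1,0,1,0,0,1,0,1,0,0,2,0,0,0,0,1,0,0,1,0,0,1,1,1,0,0,1,0,0,0]
Step 8: delete a at [9, 25] -> counters=[0,0,0,2,1,0,1,0,0,0,0,1,0,0,2,0,0,0,0,1,0,0,1,0,0,0,1,1,0,0,1,0,0,0]
Step 9: insert oc at [14, 19] -> counters=[0,0,0,2,1,0,1,0,0,0,0,1,0,0,3,0,0,0,0,2,0,0,1,0,0,0,1,1,0,0,1,0,0,0]
Step 10: delete f at [22, 27] -> counters=[0,0,0,2,1,0,1,0,0,0,0,1,0,0,3,0,0,0,0,2,0,0,0,0,0,0,1,0,0,0,1,0,0,0]
Step 11: insert oc at [14, 19] -> counters=[0,0,0,2,1,0,1,0,0,0,0,1,0,0,4,0,0,0,0,3,0,0,0,0,0,0,1,0,0,0,1,0,0,0]
Step 12: insert a at [9, 25] -> counters=[0,0,0,2,1,0,1,0,0,1,0,1,0,0,4,0,0,0,0,3,0,0,0,0,0,1,1,0,0,0,1,0,0,0]
Step 13: insert a at [9, 25] -> counters=[0,0,0,2,1,0,1,0,0,2,0,1,0,0,4,0,0,0,0,3,0,0,0,0,0,2,1,0,0,0,1,0,0,0]
Final counters=[0,0,0,2,1,0,1,0,0,2,0,1,0,0,4,0,0,0,0,3,0,0,0,0,0,2,1,0,0,0,1,0,0,0] -> 10 nonzero

Answer: 10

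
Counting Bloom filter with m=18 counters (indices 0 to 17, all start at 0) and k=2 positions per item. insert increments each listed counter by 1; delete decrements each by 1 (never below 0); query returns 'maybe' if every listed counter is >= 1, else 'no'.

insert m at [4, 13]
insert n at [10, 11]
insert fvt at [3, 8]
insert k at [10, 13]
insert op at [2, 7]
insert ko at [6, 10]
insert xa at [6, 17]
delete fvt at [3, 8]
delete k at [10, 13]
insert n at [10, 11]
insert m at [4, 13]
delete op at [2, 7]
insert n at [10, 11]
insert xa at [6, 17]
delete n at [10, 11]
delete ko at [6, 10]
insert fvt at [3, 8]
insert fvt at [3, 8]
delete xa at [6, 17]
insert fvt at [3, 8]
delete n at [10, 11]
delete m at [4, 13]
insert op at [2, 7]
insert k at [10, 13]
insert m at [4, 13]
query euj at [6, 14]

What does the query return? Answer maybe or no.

Step 1: insert m at [4, 13] -> counters=[0,0,0,0,1,0,0,0,0,0,0,0,0,1,0,0,0,0]
Step 2: insert n at [10, 11] -> counters=[0,0,0,0,1,0,0,0,0,0,1,1,0,1,0,0,0,0]
Step 3: insert fvt at [3, 8] -> counters=[0,0,0,1,1,0,0,0,1,0,1,1,0,1,0,0,0,0]
Step 4: insert k at [10, 13] -> counters=[0,0,0,1,1,0,0,0,1,0,2,1,0,2,0,0,0,0]
Step 5: insert op at [2, 7] -> counters=[0,0,1,1,1,0,0,1,1,0,2,1,0,2,0,0,0,0]
Step 6: insert ko at [6, 10] -> counters=[0,0,1,1,1,0,1,1,1,0,3,1,0,2,0,0,0,0]
Step 7: insert xa at [6, 17] -> counters=[0,0,1,1,1,0,2,1,1,0,3,1,0,2,0,0,0,1]
Step 8: delete fvt at [3, 8] -> counters=[0,0,1,0,1,0,2,1,0,0,3,1,0,2,0,0,0,1]
Step 9: delete k at [10, 13] -> counters=[0,0,1,0,1,0,2,1,0,0,2,1,0,1,0,0,0,1]
Step 10: insert n at [10, 11] -> counters=[0,0,1,0,1,0,2,1,0,0,3,2,0,1,0,0,0,1]
Step 11: insert m at [4, 13] -> counters=[0,0,1,0,2,0,2,1,0,0,3,2,0,2,0,0,0,1]
Step 12: delete op at [2, 7] -> counters=[0,0,0,0,2,0,2,0,0,0,3,2,0,2,0,0,0,1]
Step 13: insert n at [10, 11] -> counters=[0,0,0,0,2,0,2,0,0,0,4,3,0,2,0,0,0,1]
Step 14: insert xa at [6, 17] -> counters=[0,0,0,0,2,0,3,0,0,0,4,3,0,2,0,0,0,2]
Step 15: delete n at [10, 11] -> counters=[0,0,0,0,2,0,3,0,0,0,3,2,0,2,0,0,0,2]
Step 16: delete ko at [6, 10] -> counters=[0,0,0,0,2,0,2,0,0,0,2,2,0,2,0,0,0,2]
Step 17: insert fvt at [3, 8] -> counters=[0,0,0,1,2,0,2,0,1,0,2,2,0,2,0,0,0,2]
Step 18: insert fvt at [3, 8] -> counters=[0,0,0,2,2,0,2,0,2,0,2,2,0,2,0,0,0,2]
Step 19: delete xa at [6, 17] -> counters=[0,0,0,2,2,0,1,0,2,0,2,2,0,2,0,0,0,1]
Step 20: insert fvt at [3, 8] -> counters=[0,0,0,3,2,0,1,0,3,0,2,2,0,2,0,0,0,1]
Step 21: delete n at [10, 11] -> counters=[0,0,0,3,2,0,1,0,3,0,1,1,0,2,0,0,0,1]
Step 22: delete m at [4, 13] -> counters=[0,0,0,3,1,0,1,0,3,0,1,1,0,1,0,0,0,1]
Step 23: insert op at [2, 7] -> counters=[0,0,1,3,1,0,1,1,3,0,1,1,0,1,0,0,0,1]
Step 24: insert k at [10, 13] -> counters=[0,0,1,3,1,0,1,1,3,0,2,1,0,2,0,0,0,1]
Step 25: insert m at [4, 13] -> counters=[0,0,1,3,2,0,1,1,3,0,2,1,0,3,0,0,0,1]
Query euj: check counters[6]=1 counters[14]=0 -> no

Answer: no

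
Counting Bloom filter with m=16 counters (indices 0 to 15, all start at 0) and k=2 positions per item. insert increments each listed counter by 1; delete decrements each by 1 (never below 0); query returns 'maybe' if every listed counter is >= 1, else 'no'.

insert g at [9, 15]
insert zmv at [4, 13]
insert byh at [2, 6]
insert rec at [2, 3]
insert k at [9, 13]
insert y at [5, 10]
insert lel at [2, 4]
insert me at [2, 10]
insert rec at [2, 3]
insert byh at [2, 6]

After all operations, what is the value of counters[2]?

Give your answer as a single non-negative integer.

Step 1: insert g at [9, 15] -> counters=[0,0,0,0,0,0,0,0,0,1,0,0,0,0,0,1]
Step 2: insert zmv at [4, 13] -> counters=[0,0,0,0,1,0,0,0,0,1,0,0,0,1,0,1]
Step 3: insert byh at [2, 6] -> counters=[0,0,1,0,1,0,1,0,0,1,0,0,0,1,0,1]
Step 4: insert rec at [2, 3] -> counters=[0,0,2,1,1,0,1,0,0,1,0,0,0,1,0,1]
Step 5: insert k at [9, 13] -> counters=[0,0,2,1,1,0,1,0,0,2,0,0,0,2,0,1]
Step 6: insert y at [5, 10] -> counters=[0,0,2,1,1,1,1,0,0,2,1,0,0,2,0,1]
Step 7: insert lel at [2, 4] -> counters=[0,0,3,1,2,1,1,0,0,2,1,0,0,2,0,1]
Step 8: insert me at [2, 10] -> counters=[0,0,4,1,2,1,1,0,0,2,2,0,0,2,0,1]
Step 9: insert rec at [2, 3] -> counters=[0,0,5,2,2,1,1,0,0,2,2,0,0,2,0,1]
Step 10: insert byh at [2, 6] -> counters=[0,0,6,2,2,1,2,0,0,2,2,0,0,2,0,1]
Final counters=[0,0,6,2,2,1,2,0,0,2,2,0,0,2,0,1] -> counters[2]=6

Answer: 6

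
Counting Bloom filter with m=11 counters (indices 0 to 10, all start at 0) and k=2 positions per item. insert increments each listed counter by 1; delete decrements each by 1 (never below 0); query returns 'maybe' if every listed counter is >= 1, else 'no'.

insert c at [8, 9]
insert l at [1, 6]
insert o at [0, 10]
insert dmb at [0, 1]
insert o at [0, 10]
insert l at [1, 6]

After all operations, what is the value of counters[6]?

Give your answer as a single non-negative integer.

Answer: 2

Derivation:
Step 1: insert c at [8, 9] -> counters=[0,0,0,0,0,0,0,0,1,1,0]
Step 2: insert l at [1, 6] -> counters=[0,1,0,0,0,0,1,0,1,1,0]
Step 3: insert o at [0, 10] -> counters=[1,1,0,0,0,0,1,0,1,1,1]
Step 4: insert dmb at [0, 1] -> counters=[2,2,0,0,0,0,1,0,1,1,1]
Step 5: insert o at [0, 10] -> counters=[3,2,0,0,0,0,1,0,1,1,2]
Step 6: insert l at [1, 6] -> counters=[3,3,0,0,0,0,2,0,1,1,2]
Final counters=[3,3,0,0,0,0,2,0,1,1,2] -> counters[6]=2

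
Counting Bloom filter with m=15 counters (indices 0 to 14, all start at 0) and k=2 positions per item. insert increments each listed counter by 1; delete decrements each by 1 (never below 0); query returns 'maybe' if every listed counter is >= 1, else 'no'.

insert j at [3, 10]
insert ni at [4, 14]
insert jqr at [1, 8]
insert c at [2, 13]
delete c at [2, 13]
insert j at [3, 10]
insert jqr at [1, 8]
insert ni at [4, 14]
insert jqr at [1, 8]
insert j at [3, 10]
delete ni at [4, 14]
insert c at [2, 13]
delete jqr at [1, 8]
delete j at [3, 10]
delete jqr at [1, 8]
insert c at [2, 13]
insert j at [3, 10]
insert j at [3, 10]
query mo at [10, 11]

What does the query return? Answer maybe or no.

Step 1: insert j at [3, 10] -> counters=[0,0,0,1,0,0,0,0,0,0,1,0,0,0,0]
Step 2: insert ni at [4, 14] -> counters=[0,0,0,1,1,0,0,0,0,0,1,0,0,0,1]
Step 3: insert jqr at [1, 8] -> counters=[0,1,0,1,1,0,0,0,1,0,1,0,0,0,1]
Step 4: insert c at [2, 13] -> counters=[0,1,1,1,1,0,0,0,1,0,1,0,0,1,1]
Step 5: delete c at [2, 13] -> counters=[0,1,0,1,1,0,0,0,1,0,1,0,0,0,1]
Step 6: insert j at [3, 10] -> counters=[0,1,0,2,1,0,0,0,1,0,2,0,0,0,1]
Step 7: insert jqr at [1, 8] -> counters=[0,2,0,2,1,0,0,0,2,0,2,0,0,0,1]
Step 8: insert ni at [4, 14] -> counters=[0,2,0,2,2,0,0,0,2,0,2,0,0,0,2]
Step 9: insert jqr at [1, 8] -> counters=[0,3,0,2,2,0,0,0,3,0,2,0,0,0,2]
Step 10: insert j at [3, 10] -> counters=[0,3,0,3,2,0,0,0,3,0,3,0,0,0,2]
Step 11: delete ni at [4, 14] -> counters=[0,3,0,3,1,0,0,0,3,0,3,0,0,0,1]
Step 12: insert c at [2, 13] -> counters=[0,3,1,3,1,0,0,0,3,0,3,0,0,1,1]
Step 13: delete jqr at [1, 8] -> counters=[0,2,1,3,1,0,0,0,2,0,3,0,0,1,1]
Step 14: delete j at [3, 10] -> counters=[0,2,1,2,1,0,0,0,2,0,2,0,0,1,1]
Step 15: delete jqr at [1, 8] -> counters=[0,1,1,2,1,0,0,0,1,0,2,0,0,1,1]
Step 16: insert c at [2, 13] -> counters=[0,1,2,2,1,0,0,0,1,0,2,0,0,2,1]
Step 17: insert j at [3, 10] -> counters=[0,1,2,3,1,0,0,0,1,0,3,0,0,2,1]
Step 18: insert j at [3, 10] -> counters=[0,1,2,4,1,0,0,0,1,0,4,0,0,2,1]
Query mo: check counters[10]=4 counters[11]=0 -> no

Answer: no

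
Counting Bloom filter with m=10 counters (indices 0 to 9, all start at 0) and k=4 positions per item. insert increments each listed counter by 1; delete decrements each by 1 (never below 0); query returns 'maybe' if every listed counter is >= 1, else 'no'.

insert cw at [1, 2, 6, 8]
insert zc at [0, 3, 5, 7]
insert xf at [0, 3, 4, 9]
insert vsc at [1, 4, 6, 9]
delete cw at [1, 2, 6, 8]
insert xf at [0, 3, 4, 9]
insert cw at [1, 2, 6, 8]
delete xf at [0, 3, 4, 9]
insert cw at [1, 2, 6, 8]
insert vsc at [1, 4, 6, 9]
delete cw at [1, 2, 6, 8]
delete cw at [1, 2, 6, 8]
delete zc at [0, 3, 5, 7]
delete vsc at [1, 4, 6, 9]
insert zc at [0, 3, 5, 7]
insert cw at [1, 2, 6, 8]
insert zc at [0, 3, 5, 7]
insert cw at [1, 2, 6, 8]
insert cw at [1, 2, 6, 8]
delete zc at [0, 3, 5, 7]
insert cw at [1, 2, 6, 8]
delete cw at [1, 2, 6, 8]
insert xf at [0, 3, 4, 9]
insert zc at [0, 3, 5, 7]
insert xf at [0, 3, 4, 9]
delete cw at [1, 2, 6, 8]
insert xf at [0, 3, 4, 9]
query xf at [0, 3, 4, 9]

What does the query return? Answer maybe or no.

Step 1: insert cw at [1, 2, 6, 8] -> counters=[0,1,1,0,0,0,1,0,1,0]
Step 2: insert zc at [0, 3, 5, 7] -> counters=[1,1,1,1,0,1,1,1,1,0]
Step 3: insert xf at [0, 3, 4, 9] -> counters=[2,1,1,2,1,1,1,1,1,1]
Step 4: insert vsc at [1, 4, 6, 9] -> counters=[2,2,1,2,2,1,2,1,1,2]
Step 5: delete cw at [1, 2, 6, 8] -> counters=[2,1,0,2,2,1,1,1,0,2]
Step 6: insert xf at [0, 3, 4, 9] -> counters=[3,1,0,3,3,1,1,1,0,3]
Step 7: insert cw at [1, 2, 6, 8] -> counters=[3,2,1,3,3,1,2,1,1,3]
Step 8: delete xf at [0, 3, 4, 9] -> counters=[2,2,1,2,2,1,2,1,1,2]
Step 9: insert cw at [1, 2, 6, 8] -> counters=[2,3,2,2,2,1,3,1,2,2]
Step 10: insert vsc at [1, 4, 6, 9] -> counters=[2,4,2,2,3,1,4,1,2,3]
Step 11: delete cw at [1, 2, 6, 8] -> counters=[2,3,1,2,3,1,3,1,1,3]
Step 12: delete cw at [1, 2, 6, 8] -> counters=[2,2,0,2,3,1,2,1,0,3]
Step 13: delete zc at [0, 3, 5, 7] -> counters=[1,2,0,1,3,0,2,0,0,3]
Step 14: delete vsc at [1, 4, 6, 9] -> counters=[1,1,0,1,2,0,1,0,0,2]
Step 15: insert zc at [0, 3, 5, 7] -> counters=[2,1,0,2,2,1,1,1,0,2]
Step 16: insert cw at [1, 2, 6, 8] -> counters=[2,2,1,2,2,1,2,1,1,2]
Step 17: insert zc at [0, 3, 5, 7] -> counters=[3,2,1,3,2,2,2,2,1,2]
Step 18: insert cw at [1, 2, 6, 8] -> counters=[3,3,2,3,2,2,3,2,2,2]
Step 19: insert cw at [1, 2, 6, 8] -> counters=[3,4,3,3,2,2,4,2,3,2]
Step 20: delete zc at [0, 3, 5, 7] -> counters=[2,4,3,2,2,1,4,1,3,2]
Step 21: insert cw at [1, 2, 6, 8] -> counters=[2,5,4,2,2,1,5,1,4,2]
Step 22: delete cw at [1, 2, 6, 8] -> counters=[2,4,3,2,2,1,4,1,3,2]
Step 23: insert xf at [0, 3, 4, 9] -> counters=[3,4,3,3,3,1,4,1,3,3]
Step 24: insert zc at [0, 3, 5, 7] -> counters=[4,4,3,4,3,2,4,2,3,3]
Step 25: insert xf at [0, 3, 4, 9] -> counters=[5,4,3,5,4,2,4,2,3,4]
Step 26: delete cw at [1, 2, 6, 8] -> counters=[5,3,2,5,4,2,3,2,2,4]
Step 27: insert xf at [0, 3, 4, 9] -> counters=[6,3,2,6,5,2,3,2,2,5]
Query xf: check counters[0]=6 counters[3]=6 counters[4]=5 counters[9]=5 -> maybe

Answer: maybe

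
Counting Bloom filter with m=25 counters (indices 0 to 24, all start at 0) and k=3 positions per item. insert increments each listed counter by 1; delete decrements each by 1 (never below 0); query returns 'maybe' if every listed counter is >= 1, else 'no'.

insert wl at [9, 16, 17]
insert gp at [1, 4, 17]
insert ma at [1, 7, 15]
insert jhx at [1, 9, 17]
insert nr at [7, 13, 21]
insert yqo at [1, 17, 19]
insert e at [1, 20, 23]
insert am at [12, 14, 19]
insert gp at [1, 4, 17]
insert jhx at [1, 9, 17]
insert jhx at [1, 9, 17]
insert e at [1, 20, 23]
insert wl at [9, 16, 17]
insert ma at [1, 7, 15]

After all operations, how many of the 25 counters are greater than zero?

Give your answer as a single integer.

Answer: 14

Derivation:
Step 1: insert wl at [9, 16, 17] -> counters=[0,0,0,0,0,0,0,0,0,1,0,0,0,0,0,0,1,1,0,0,0,0,0,0,0]
Step 2: insert gp at [1, 4, 17] -> counters=[0,1,0,0,1,0,0,0,0,1,0,0,0,0,0,0,1,2,0,0,0,0,0,0,0]
Step 3: insert ma at [1, 7, 15] -> counters=[0,2,0,0,1,0,0,1,0,1,0,0,0,0,0,1,1,2,0,0,0,0,0,0,0]
Step 4: insert jhx at [1, 9, 17] -> counters=[0,3,0,0,1,0,0,1,0,2,0,0,0,0,0,1,1,3,0,0,0,0,0,0,0]
Step 5: insert nr at [7, 13, 21] -> counters=[0,3,0,0,1,0,0,2,0,2,0,0,0,1,0,1,1,3,0,0,0,1,0,0,0]
Step 6: insert yqo at [1, 17, 19] -> counters=[0,4,0,0,1,0,0,2,0,2,0,0,0,1,0,1,1,4,0,1,0,1,0,0,0]
Step 7: insert e at [1, 20, 23] -> counters=[0,5,0,0,1,0,0,2,0,2,0,0,0,1,0,1,1,4,0,1,1,1,0,1,0]
Step 8: insert am at [12, 14, 19] -> counters=[0,5,0,0,1,0,0,2,0,2,0,0,1,1,1,1,1,4,0,2,1,1,0,1,0]
Step 9: insert gp at [1, 4, 17] -> counters=[0,6,0,0,2,0,0,2,0,2,0,0,1,1,1,1,1,5,0,2,1,1,0,1,0]
Step 10: insert jhx at [1, 9, 17] -> counters=[0,7,0,0,2,0,0,2,0,3,0,0,1,1,1,1,1,6,0,2,1,1,0,1,0]
Step 11: insert jhx at [1, 9, 17] -> counters=[0,8,0,0,2,0,0,2,0,4,0,0,1,1,1,1,1,7,0,2,1,1,0,1,0]
Step 12: insert e at [1, 20, 23] -> counters=[0,9,0,0,2,0,0,2,0,4,0,0,1,1,1,1,1,7,0,2,2,1,0,2,0]
Step 13: insert wl at [9, 16, 17] -> counters=[0,9,0,0,2,0,0,2,0,5,0,0,1,1,1,1,2,8,0,2,2,1,0,2,0]
Step 14: insert ma at [1, 7, 15] -> counters=[0,10,0,0,2,0,0,3,0,5,0,0,1,1,1,2,2,8,0,2,2,1,0,2,0]
Final counters=[0,10,0,0,2,0,0,3,0,5,0,0,1,1,1,2,2,8,0,2,2,1,0,2,0] -> 14 nonzero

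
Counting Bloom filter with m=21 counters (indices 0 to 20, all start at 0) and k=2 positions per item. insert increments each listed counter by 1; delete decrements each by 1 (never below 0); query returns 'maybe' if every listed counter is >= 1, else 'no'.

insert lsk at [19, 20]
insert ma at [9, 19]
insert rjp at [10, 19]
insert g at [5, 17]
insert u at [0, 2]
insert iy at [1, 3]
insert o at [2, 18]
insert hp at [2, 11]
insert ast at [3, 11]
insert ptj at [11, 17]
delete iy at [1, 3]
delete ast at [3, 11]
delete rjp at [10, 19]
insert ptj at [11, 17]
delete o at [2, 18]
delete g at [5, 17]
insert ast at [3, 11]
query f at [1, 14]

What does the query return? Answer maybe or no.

Step 1: insert lsk at [19, 20] -> counters=[0,0,0,0,0,0,0,0,0,0,0,0,0,0,0,0,0,0,0,1,1]
Step 2: insert ma at [9, 19] -> counters=[0,0,0,0,0,0,0,0,0,1,0,0,0,0,0,0,0,0,0,2,1]
Step 3: insert rjp at [10, 19] -> counters=[0,0,0,0,0,0,0,0,0,1,1,0,0,0,0,0,0,0,0,3,1]
Step 4: insert g at [5, 17] -> counters=[0,0,0,0,0,1,0,0,0,1,1,0,0,0,0,0,0,1,0,3,1]
Step 5: insert u at [0, 2] -> counters=[1,0,1,0,0,1,0,0,0,1,1,0,0,0,0,0,0,1,0,3,1]
Step 6: insert iy at [1, 3] -> counters=[1,1,1,1,0,1,0,0,0,1,1,0,0,0,0,0,0,1,0,3,1]
Step 7: insert o at [2, 18] -> counters=[1,1,2,1,0,1,0,0,0,1,1,0,0,0,0,0,0,1,1,3,1]
Step 8: insert hp at [2, 11] -> counters=[1,1,3,1,0,1,0,0,0,1,1,1,0,0,0,0,0,1,1,3,1]
Step 9: insert ast at [3, 11] -> counters=[1,1,3,2,0,1,0,0,0,1,1,2,0,0,0,0,0,1,1,3,1]
Step 10: insert ptj at [11, 17] -> counters=[1,1,3,2,0,1,0,0,0,1,1,3,0,0,0,0,0,2,1,3,1]
Step 11: delete iy at [1, 3] -> counters=[1,0,3,1,0,1,0,0,0,1,1,3,0,0,0,0,0,2,1,3,1]
Step 12: delete ast at [3, 11] -> counters=[1,0,3,0,0,1,0,0,0,1,1,2,0,0,0,0,0,2,1,3,1]
Step 13: delete rjp at [10, 19] -> counters=[1,0,3,0,0,1,0,0,0,1,0,2,0,0,0,0,0,2,1,2,1]
Step 14: insert ptj at [11, 17] -> counters=[1,0,3,0,0,1,0,0,0,1,0,3,0,0,0,0,0,3,1,2,1]
Step 15: delete o at [2, 18] -> counters=[1,0,2,0,0,1,0,0,0,1,0,3,0,0,0,0,0,3,0,2,1]
Step 16: delete g at [5, 17] -> counters=[1,0,2,0,0,0,0,0,0,1,0,3,0,0,0,0,0,2,0,2,1]
Step 17: insert ast at [3, 11] -> counters=[1,0,2,1,0,0,0,0,0,1,0,4,0,0,0,0,0,2,0,2,1]
Query f: check counters[1]=0 counters[14]=0 -> no

Answer: no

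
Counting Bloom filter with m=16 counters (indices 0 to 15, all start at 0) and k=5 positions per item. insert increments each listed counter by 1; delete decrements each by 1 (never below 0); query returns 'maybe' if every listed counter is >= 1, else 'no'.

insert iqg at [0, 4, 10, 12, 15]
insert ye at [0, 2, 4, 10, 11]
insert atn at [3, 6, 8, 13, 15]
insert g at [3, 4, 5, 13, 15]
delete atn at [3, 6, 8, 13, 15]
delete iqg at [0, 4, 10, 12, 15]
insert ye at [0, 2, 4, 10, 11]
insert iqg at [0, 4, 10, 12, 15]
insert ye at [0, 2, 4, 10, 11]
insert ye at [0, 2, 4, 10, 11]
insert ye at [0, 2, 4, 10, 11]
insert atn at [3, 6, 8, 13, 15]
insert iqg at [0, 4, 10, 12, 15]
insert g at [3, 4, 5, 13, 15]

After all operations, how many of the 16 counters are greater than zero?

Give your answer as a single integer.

Answer: 12

Derivation:
Step 1: insert iqg at [0, 4, 10, 12, 15] -> counters=[1,0,0,0,1,0,0,0,0,0,1,0,1,0,0,1]
Step 2: insert ye at [0, 2, 4, 10, 11] -> counters=[2,0,1,0,2,0,0,0,0,0,2,1,1,0,0,1]
Step 3: insert atn at [3, 6, 8, 13, 15] -> counters=[2,0,1,1,2,0,1,0,1,0,2,1,1,1,0,2]
Step 4: insert g at [3, 4, 5, 13, 15] -> counters=[2,0,1,2,3,1,1,0,1,0,2,1,1,2,0,3]
Step 5: delete atn at [3, 6, 8, 13, 15] -> counters=[2,0,1,1,3,1,0,0,0,0,2,1,1,1,0,2]
Step 6: delete iqg at [0, 4, 10, 12, 15] -> counters=[1,0,1,1,2,1,0,0,0,0,1,1,0,1,0,1]
Step 7: insert ye at [0, 2, 4, 10, 11] -> counters=[2,0,2,1,3,1,0,0,0,0,2,2,0,1,0,1]
Step 8: insert iqg at [0, 4, 10, 12, 15] -> counters=[3,0,2,1,4,1,0,0,0,0,3,2,1,1,0,2]
Step 9: insert ye at [0, 2, 4, 10, 11] -> counters=[4,0,3,1,5,1,0,0,0,0,4,3,1,1,0,2]
Step 10: insert ye at [0, 2, 4, 10, 11] -> counters=[5,0,4,1,6,1,0,0,0,0,5,4,1,1,0,2]
Step 11: insert ye at [0, 2, 4, 10, 11] -> counters=[6,0,5,1,7,1,0,0,0,0,6,5,1,1,0,2]
Step 12: insert atn at [3, 6, 8, 13, 15] -> counters=[6,0,5,2,7,1,1,0,1,0,6,5,1,2,0,3]
Step 13: insert iqg at [0, 4, 10, 12, 15] -> counters=[7,0,5,2,8,1,1,0,1,0,7,5,2,2,0,4]
Step 14: insert g at [3, 4, 5, 13, 15] -> counters=[7,0,5,3,9,2,1,0,1,0,7,5,2,3,0,5]
Final counters=[7,0,5,3,9,2,1,0,1,0,7,5,2,3,0,5] -> 12 nonzero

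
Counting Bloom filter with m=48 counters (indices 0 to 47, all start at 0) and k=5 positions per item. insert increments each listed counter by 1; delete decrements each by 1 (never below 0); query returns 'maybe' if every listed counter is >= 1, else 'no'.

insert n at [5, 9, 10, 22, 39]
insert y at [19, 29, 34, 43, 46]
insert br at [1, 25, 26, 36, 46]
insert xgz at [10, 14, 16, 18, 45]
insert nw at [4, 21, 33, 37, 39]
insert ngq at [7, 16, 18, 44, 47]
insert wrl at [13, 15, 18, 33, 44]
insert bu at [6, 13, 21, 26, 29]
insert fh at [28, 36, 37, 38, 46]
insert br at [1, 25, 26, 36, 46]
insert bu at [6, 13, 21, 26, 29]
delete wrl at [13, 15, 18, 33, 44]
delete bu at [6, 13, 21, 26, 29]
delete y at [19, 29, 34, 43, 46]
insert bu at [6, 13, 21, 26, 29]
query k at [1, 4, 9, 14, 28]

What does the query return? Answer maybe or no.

Step 1: insert n at [5, 9, 10, 22, 39] -> counters=[0,0,0,0,0,1,0,0,0,1,1,0,0,0,0,0,0,0,0,0,0,0,1,0,0,0,0,0,0,0,0,0,0,0,0,0,0,0,0,1,0,0,0,0,0,0,0,0]
Step 2: insert y at [19, 29, 34, 43, 46] -> counters=[0,0,0,0,0,1,0,0,0,1,1,0,0,0,0,0,0,0,0,1,0,0,1,0,0,0,0,0,0,1,0,0,0,0,1,0,0,0,0,1,0,0,0,1,0,0,1,0]
Step 3: insert br at [1, 25, 26, 36, 46] -> counters=[0,1,0,0,0,1,0,0,0,1,1,0,0,0,0,0,0,0,0,1,0,0,1,0,0,1,1,0,0,1,0,0,0,0,1,0,1,0,0,1,0,0,0,1,0,0,2,0]
Step 4: insert xgz at [10, 14, 16, 18, 45] -> counters=[0,1,0,0,0,1,0,0,0,1,2,0,0,0,1,0,1,0,1,1,0,0,1,0,0,1,1,0,0,1,0,0,0,0,1,0,1,0,0,1,0,0,0,1,0,1,2,0]
Step 5: insert nw at [4, 21, 33, 37, 39] -> counters=[0,1,0,0,1,1,0,0,0,1,2,0,0,0,1,0,1,0,1,1,0,1,1,0,0,1,1,0,0,1,0,0,0,1,1,0,1,1,0,2,0,0,0,1,0,1,2,0]
Step 6: insert ngq at [7, 16, 18, 44, 47] -> counters=[0,1,0,0,1,1,0,1,0,1,2,0,0,0,1,0,2,0,2,1,0,1,1,0,0,1,1,0,0,1,0,0,0,1,1,0,1,1,0,2,0,0,0,1,1,1,2,1]
Step 7: insert wrl at [13, 15, 18, 33, 44] -> counters=[0,1,0,0,1,1,0,1,0,1,2,0,0,1,1,1,2,0,3,1,0,1,1,0,0,1,1,0,0,1,0,0,0,2,1,0,1,1,0,2,0,0,0,1,2,1,2,1]
Step 8: insert bu at [6, 13, 21, 26, 29] -> counters=[0,1,0,0,1,1,1,1,0,1,2,0,0,2,1,1,2,0,3,1,0,2,1,0,0,1,2,0,0,2,0,0,0,2,1,0,1,1,0,2,0,0,0,1,2,1,2,1]
Step 9: insert fh at [28, 36, 37, 38, 46] -> counters=[0,1,0,0,1,1,1,1,0,1,2,0,0,2,1,1,2,0,3,1,0,2,1,0,0,1,2,0,1,2,0,0,0,2,1,0,2,2,1,2,0,0,0,1,2,1,3,1]
Step 10: insert br at [1, 25, 26, 36, 46] -> counters=[0,2,0,0,1,1,1,1,0,1,2,0,0,2,1,1,2,0,3,1,0,2,1,0,0,2,3,0,1,2,0,0,0,2,1,0,3,2,1,2,0,0,0,1,2,1,4,1]
Step 11: insert bu at [6, 13, 21, 26, 29] -> counters=[0,2,0,0,1,1,2,1,0,1,2,0,0,3,1,1,2,0,3,1,0,3,1,0,0,2,4,0,1,3,0,0,0,2,1,0,3,2,1,2,0,0,0,1,2,1,4,1]
Step 12: delete wrl at [13, 15, 18, 33, 44] -> counters=[0,2,0,0,1,1,2,1,0,1,2,0,0,2,1,0,2,0,2,1,0,3,1,0,0,2,4,0,1,3,0,0,0,1,1,0,3,2,1,2,0,0,0,1,1,1,4,1]
Step 13: delete bu at [6, 13, 21, 26, 29] -> counters=[0,2,0,0,1,1,1,1,0,1,2,0,0,1,1,0,2,0,2,1,0,2,1,0,0,2,3,0,1,2,0,0,0,1,1,0,3,2,1,2,0,0,0,1,1,1,4,1]
Step 14: delete y at [19, 29, 34, 43, 46] -> counters=[0,2,0,0,1,1,1,1,0,1,2,0,0,1,1,0,2,0,2,0,0,2,1,0,0,2,3,0,1,1,0,0,0,1,0,0,3,2,1,2,0,0,0,0,1,1,3,1]
Step 15: insert bu at [6, 13, 21, 26, 29] -> counters=[0,2,0,0,1,1,2,1,0,1,2,0,0,2,1,0,2,0,2,0,0,3,1,0,0,2,4,0,1,2,0,0,0,1,0,0,3,2,1,2,0,0,0,0,1,1,3,1]
Query k: check counters[1]=2 counters[4]=1 counters[9]=1 counters[14]=1 counters[28]=1 -> maybe

Answer: maybe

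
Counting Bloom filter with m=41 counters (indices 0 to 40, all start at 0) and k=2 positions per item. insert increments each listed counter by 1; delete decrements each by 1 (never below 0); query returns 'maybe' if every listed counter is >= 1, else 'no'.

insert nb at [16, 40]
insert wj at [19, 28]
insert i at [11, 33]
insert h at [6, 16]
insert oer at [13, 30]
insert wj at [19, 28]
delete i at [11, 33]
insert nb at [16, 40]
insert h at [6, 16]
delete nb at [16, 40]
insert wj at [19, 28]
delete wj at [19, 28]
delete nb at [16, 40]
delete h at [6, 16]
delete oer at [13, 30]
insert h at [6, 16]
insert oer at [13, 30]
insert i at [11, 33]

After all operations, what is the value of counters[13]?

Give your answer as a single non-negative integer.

Step 1: insert nb at [16, 40] -> counters=[0,0,0,0,0,0,0,0,0,0,0,0,0,0,0,0,1,0,0,0,0,0,0,0,0,0,0,0,0,0,0,0,0,0,0,0,0,0,0,0,1]
Step 2: insert wj at [19, 28] -> counters=[0,0,0,0,0,0,0,0,0,0,0,0,0,0,0,0,1,0,0,1,0,0,0,0,0,0,0,0,1,0,0,0,0,0,0,0,0,0,0,0,1]
Step 3: insert i at [11, 33] -> counters=[0,0,0,0,0,0,0,0,0,0,0,1,0,0,0,0,1,0,0,1,0,0,0,0,0,0,0,0,1,0,0,0,0,1,0,0,0,0,0,0,1]
Step 4: insert h at [6, 16] -> counters=[0,0,0,0,0,0,1,0,0,0,0,1,0,0,0,0,2,0,0,1,0,0,0,0,0,0,0,0,1,0,0,0,0,1,0,0,0,0,0,0,1]
Step 5: insert oer at [13, 30] -> counters=[0,0,0,0,0,0,1,0,0,0,0,1,0,1,0,0,2,0,0,1,0,0,0,0,0,0,0,0,1,0,1,0,0,1,0,0,0,0,0,0,1]
Step 6: insert wj at [19, 28] -> counters=[0,0,0,0,0,0,1,0,0,0,0,1,0,1,0,0,2,0,0,2,0,0,0,0,0,0,0,0,2,0,1,0,0,1,0,0,0,0,0,0,1]
Step 7: delete i at [11, 33] -> counters=[0,0,0,0,0,0,1,0,0,0,0,0,0,1,0,0,2,0,0,2,0,0,0,0,0,0,0,0,2,0,1,0,0,0,0,0,0,0,0,0,1]
Step 8: insert nb at [16, 40] -> counters=[0,0,0,0,0,0,1,0,0,0,0,0,0,1,0,0,3,0,0,2,0,0,0,0,0,0,0,0,2,0,1,0,0,0,0,0,0,0,0,0,2]
Step 9: insert h at [6, 16] -> counters=[0,0,0,0,0,0,2,0,0,0,0,0,0,1,0,0,4,0,0,2,0,0,0,0,0,0,0,0,2,0,1,0,0,0,0,0,0,0,0,0,2]
Step 10: delete nb at [16, 40] -> counters=[0,0,0,0,0,0,2,0,0,0,0,0,0,1,0,0,3,0,0,2,0,0,0,0,0,0,0,0,2,0,1,0,0,0,0,0,0,0,0,0,1]
Step 11: insert wj at [19, 28] -> counters=[0,0,0,0,0,0,2,0,0,0,0,0,0,1,0,0,3,0,0,3,0,0,0,0,0,0,0,0,3,0,1,0,0,0,0,0,0,0,0,0,1]
Step 12: delete wj at [19, 28] -> counters=[0,0,0,0,0,0,2,0,0,0,0,0,0,1,0,0,3,0,0,2,0,0,0,0,0,0,0,0,2,0,1,0,0,0,0,0,0,0,0,0,1]
Step 13: delete nb at [16, 40] -> counters=[0,0,0,0,0,0,2,0,0,0,0,0,0,1,0,0,2,0,0,2,0,0,0,0,0,0,0,0,2,0,1,0,0,0,0,0,0,0,0,0,0]
Step 14: delete h at [6, 16] -> counters=[0,0,0,0,0,0,1,0,0,0,0,0,0,1,0,0,1,0,0,2,0,0,0,0,0,0,0,0,2,0,1,0,0,0,0,0,0,0,0,0,0]
Step 15: delete oer at [13, 30] -> counters=[0,0,0,0,0,0,1,0,0,0,0,0,0,0,0,0,1,0,0,2,0,0,0,0,0,0,0,0,2,0,0,0,0,0,0,0,0,0,0,0,0]
Step 16: insert h at [6, 16] -> counters=[0,0,0,0,0,0,2,0,0,0,0,0,0,0,0,0,2,0,0,2,0,0,0,0,0,0,0,0,2,0,0,0,0,0,0,0,0,0,0,0,0]
Step 17: insert oer at [13, 30] -> counters=[0,0,0,0,0,0,2,0,0,0,0,0,0,1,0,0,2,0,0,2,0,0,0,0,0,0,0,0,2,0,1,0,0,0,0,0,0,0,0,0,0]
Step 18: insert i at [11, 33] -> counters=[0,0,0,0,0,0,2,0,0,0,0,1,0,1,0,0,2,0,0,2,0,0,0,0,0,0,0,0,2,0,1,0,0,1,0,0,0,0,0,0,0]
Final counters=[0,0,0,0,0,0,2,0,0,0,0,1,0,1,0,0,2,0,0,2,0,0,0,0,0,0,0,0,2,0,1,0,0,1,0,0,0,0,0,0,0] -> counters[13]=1

Answer: 1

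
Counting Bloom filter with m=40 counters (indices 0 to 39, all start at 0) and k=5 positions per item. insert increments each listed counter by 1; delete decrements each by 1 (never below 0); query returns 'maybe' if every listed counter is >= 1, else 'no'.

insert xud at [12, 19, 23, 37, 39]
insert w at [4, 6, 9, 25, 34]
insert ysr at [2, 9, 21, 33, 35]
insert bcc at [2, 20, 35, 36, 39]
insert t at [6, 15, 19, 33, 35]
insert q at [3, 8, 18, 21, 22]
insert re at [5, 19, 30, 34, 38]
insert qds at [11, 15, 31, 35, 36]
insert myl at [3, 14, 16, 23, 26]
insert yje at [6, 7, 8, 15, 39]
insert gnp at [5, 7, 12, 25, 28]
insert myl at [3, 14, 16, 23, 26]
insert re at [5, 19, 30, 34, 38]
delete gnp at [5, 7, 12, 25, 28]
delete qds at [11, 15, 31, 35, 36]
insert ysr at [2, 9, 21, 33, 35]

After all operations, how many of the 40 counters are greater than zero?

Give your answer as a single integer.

Answer: 28

Derivation:
Step 1: insert xud at [12, 19, 23, 37, 39] -> counters=[0,0,0,0,0,0,0,0,0,0,0,0,1,0,0,0,0,0,0,1,0,0,0,1,0,0,0,0,0,0,0,0,0,0,0,0,0,1,0,1]
Step 2: insert w at [4, 6, 9, 25, 34] -> counters=[0,0,0,0,1,0,1,0,0,1,0,0,1,0,0,0,0,0,0,1,0,0,0,1,0,1,0,0,0,0,0,0,0,0,1,0,0,1,0,1]
Step 3: insert ysr at [2, 9, 21, 33, 35] -> counters=[0,0,1,0,1,0,1,0,0,2,0,0,1,0,0,0,0,0,0,1,0,1,0,1,0,1,0,0,0,0,0,0,0,1,1,1,0,1,0,1]
Step 4: insert bcc at [2, 20, 35, 36, 39] -> counters=[0,0,2,0,1,0,1,0,0,2,0,0,1,0,0,0,0,0,0,1,1,1,0,1,0,1,0,0,0,0,0,0,0,1,1,2,1,1,0,2]
Step 5: insert t at [6, 15, 19, 33, 35] -> counters=[0,0,2,0,1,0,2,0,0,2,0,0,1,0,0,1,0,0,0,2,1,1,0,1,0,1,0,0,0,0,0,0,0,2,1,3,1,1,0,2]
Step 6: insert q at [3, 8, 18, 21, 22] -> counters=[0,0,2,1,1,0,2,0,1,2,0,0,1,0,0,1,0,0,1,2,1,2,1,1,0,1,0,0,0,0,0,0,0,2,1,3,1,1,0,2]
Step 7: insert re at [5, 19, 30, 34, 38] -> counters=[0,0,2,1,1,1,2,0,1,2,0,0,1,0,0,1,0,0,1,3,1,2,1,1,0,1,0,0,0,0,1,0,0,2,2,3,1,1,1,2]
Step 8: insert qds at [11, 15, 31, 35, 36] -> counters=[0,0,2,1,1,1,2,0,1,2,0,1,1,0,0,2,0,0,1,3,1,2,1,1,0,1,0,0,0,0,1,1,0,2,2,4,2,1,1,2]
Step 9: insert myl at [3, 14, 16, 23, 26] -> counters=[0,0,2,2,1,1,2,0,1,2,0,1,1,0,1,2,1,0,1,3,1,2,1,2,0,1,1,0,0,0,1,1,0,2,2,4,2,1,1,2]
Step 10: insert yje at [6, 7, 8, 15, 39] -> counters=[0,0,2,2,1,1,3,1,2,2,0,1,1,0,1,3,1,0,1,3,1,2,1,2,0,1,1,0,0,0,1,1,0,2,2,4,2,1,1,3]
Step 11: insert gnp at [5, 7, 12, 25, 28] -> counters=[0,0,2,2,1,2,3,2,2,2,0,1,2,0,1,3,1,0,1,3,1,2,1,2,0,2,1,0,1,0,1,1,0,2,2,4,2,1,1,3]
Step 12: insert myl at [3, 14, 16, 23, 26] -> counters=[0,0,2,3,1,2,3,2,2,2,0,1,2,0,2,3,2,0,1,3,1,2,1,3,0,2,2,0,1,0,1,1,0,2,2,4,2,1,1,3]
Step 13: insert re at [5, 19, 30, 34, 38] -> counters=[0,0,2,3,1,3,3,2,2,2,0,1,2,0,2,3,2,0,1,4,1,2,1,3,0,2,2,0,1,0,2,1,0,2,3,4,2,1,2,3]
Step 14: delete gnp at [5, 7, 12, 25, 28] -> counters=[0,0,2,3,1,2,3,1,2,2,0,1,1,0,2,3,2,0,1,4,1,2,1,3,0,1,2,0,0,0,2,1,0,2,3,4,2,1,2,3]
Step 15: delete qds at [11, 15, 31, 35, 36] -> counters=[0,0,2,3,1,2,3,1,2,2,0,0,1,0,2,2,2,0,1,4,1,2,1,3,0,1,2,0,0,0,2,0,0,2,3,3,1,1,2,3]
Step 16: insert ysr at [2, 9, 21, 33, 35] -> counters=[0,0,3,3,1,2,3,1,2,3,0,0,1,0,2,2,2,0,1,4,1,3,1,3,0,1,2,0,0,0,2,0,0,3,3,4,1,1,2,3]
Final counters=[0,0,3,3,1,2,3,1,2,3,0,0,1,0,2,2,2,0,1,4,1,3,1,3,0,1,2,0,0,0,2,0,0,3,3,4,1,1,2,3] -> 28 nonzero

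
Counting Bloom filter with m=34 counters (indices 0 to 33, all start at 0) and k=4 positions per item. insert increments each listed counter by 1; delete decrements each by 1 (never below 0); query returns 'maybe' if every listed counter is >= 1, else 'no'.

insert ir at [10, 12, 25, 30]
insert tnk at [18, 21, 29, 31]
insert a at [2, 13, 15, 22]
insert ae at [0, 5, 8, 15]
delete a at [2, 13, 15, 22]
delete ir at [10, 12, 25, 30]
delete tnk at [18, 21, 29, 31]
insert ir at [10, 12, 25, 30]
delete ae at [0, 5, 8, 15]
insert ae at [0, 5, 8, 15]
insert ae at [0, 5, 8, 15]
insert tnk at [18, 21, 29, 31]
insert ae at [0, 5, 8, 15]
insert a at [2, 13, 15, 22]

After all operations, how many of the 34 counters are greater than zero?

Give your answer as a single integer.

Answer: 15

Derivation:
Step 1: insert ir at [10, 12, 25, 30] -> counters=[0,0,0,0,0,0,0,0,0,0,1,0,1,0,0,0,0,0,0,0,0,0,0,0,0,1,0,0,0,0,1,0,0,0]
Step 2: insert tnk at [18, 21, 29, 31] -> counters=[0,0,0,0,0,0,0,0,0,0,1,0,1,0,0,0,0,0,1,0,0,1,0,0,0,1,0,0,0,1,1,1,0,0]
Step 3: insert a at [2, 13, 15, 22] -> counters=[0,0,1,0,0,0,0,0,0,0,1,0,1,1,0,1,0,0,1,0,0,1,1,0,0,1,0,0,0,1,1,1,0,0]
Step 4: insert ae at [0, 5, 8, 15] -> counters=[1,0,1,0,0,1,0,0,1,0,1,0,1,1,0,2,0,0,1,0,0,1,1,0,0,1,0,0,0,1,1,1,0,0]
Step 5: delete a at [2, 13, 15, 22] -> counters=[1,0,0,0,0,1,0,0,1,0,1,0,1,0,0,1,0,0,1,0,0,1,0,0,0,1,0,0,0,1,1,1,0,0]
Step 6: delete ir at [10, 12, 25, 30] -> counters=[1,0,0,0,0,1,0,0,1,0,0,0,0,0,0,1,0,0,1,0,0,1,0,0,0,0,0,0,0,1,0,1,0,0]
Step 7: delete tnk at [18, 21, 29, 31] -> counters=[1,0,0,0,0,1,0,0,1,0,0,0,0,0,0,1,0,0,0,0,0,0,0,0,0,0,0,0,0,0,0,0,0,0]
Step 8: insert ir at [10, 12, 25, 30] -> counters=[1,0,0,0,0,1,0,0,1,0,1,0,1,0,0,1,0,0,0,0,0,0,0,0,0,1,0,0,0,0,1,0,0,0]
Step 9: delete ae at [0, 5, 8, 15] -> counters=[0,0,0,0,0,0,0,0,0,0,1,0,1,0,0,0,0,0,0,0,0,0,0,0,0,1,0,0,0,0,1,0,0,0]
Step 10: insert ae at [0, 5, 8, 15] -> counters=[1,0,0,0,0,1,0,0,1,0,1,0,1,0,0,1,0,0,0,0,0,0,0,0,0,1,0,0,0,0,1,0,0,0]
Step 11: insert ae at [0, 5, 8, 15] -> counters=[2,0,0,0,0,2,0,0,2,0,1,0,1,0,0,2,0,0,0,0,0,0,0,0,0,1,0,0,0,0,1,0,0,0]
Step 12: insert tnk at [18, 21, 29, 31] -> counters=[2,0,0,0,0,2,0,0,2,0,1,0,1,0,0,2,0,0,1,0,0,1,0,0,0,1,0,0,0,1,1,1,0,0]
Step 13: insert ae at [0, 5, 8, 15] -> counters=[3,0,0,0,0,3,0,0,3,0,1,0,1,0,0,3,0,0,1,0,0,1,0,0,0,1,0,0,0,1,1,1,0,0]
Step 14: insert a at [2, 13, 15, 22] -> counters=[3,0,1,0,0,3,0,0,3,0,1,0,1,1,0,4,0,0,1,0,0,1,1,0,0,1,0,0,0,1,1,1,0,0]
Final counters=[3,0,1,0,0,3,0,0,3,0,1,0,1,1,0,4,0,0,1,0,0,1,1,0,0,1,0,0,0,1,1,1,0,0] -> 15 nonzero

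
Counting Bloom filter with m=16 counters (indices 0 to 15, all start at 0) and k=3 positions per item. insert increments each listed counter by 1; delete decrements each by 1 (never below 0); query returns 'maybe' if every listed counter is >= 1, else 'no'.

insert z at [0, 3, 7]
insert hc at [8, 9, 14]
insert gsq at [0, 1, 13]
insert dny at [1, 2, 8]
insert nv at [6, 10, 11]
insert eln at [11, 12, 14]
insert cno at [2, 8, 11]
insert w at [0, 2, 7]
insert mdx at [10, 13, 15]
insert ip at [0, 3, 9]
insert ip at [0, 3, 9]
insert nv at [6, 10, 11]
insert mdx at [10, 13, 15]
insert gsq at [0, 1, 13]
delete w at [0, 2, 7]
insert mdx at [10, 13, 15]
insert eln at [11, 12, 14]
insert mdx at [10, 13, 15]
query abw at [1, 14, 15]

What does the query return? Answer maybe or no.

Answer: maybe

Derivation:
Step 1: insert z at [0, 3, 7] -> counters=[1,0,0,1,0,0,0,1,0,0,0,0,0,0,0,0]
Step 2: insert hc at [8, 9, 14] -> counters=[1,0,0,1,0,0,0,1,1,1,0,0,0,0,1,0]
Step 3: insert gsq at [0, 1, 13] -> counters=[2,1,0,1,0,0,0,1,1,1,0,0,0,1,1,0]
Step 4: insert dny at [1, 2, 8] -> counters=[2,2,1,1,0,0,0,1,2,1,0,0,0,1,1,0]
Step 5: insert nv at [6, 10, 11] -> counters=[2,2,1,1,0,0,1,1,2,1,1,1,0,1,1,0]
Step 6: insert eln at [11, 12, 14] -> counters=[2,2,1,1,0,0,1,1,2,1,1,2,1,1,2,0]
Step 7: insert cno at [2, 8, 11] -> counters=[2,2,2,1,0,0,1,1,3,1,1,3,1,1,2,0]
Step 8: insert w at [0, 2, 7] -> counters=[3,2,3,1,0,0,1,2,3,1,1,3,1,1,2,0]
Step 9: insert mdx at [10, 13, 15] -> counters=[3,2,3,1,0,0,1,2,3,1,2,3,1,2,2,1]
Step 10: insert ip at [0, 3, 9] -> counters=[4,2,3,2,0,0,1,2,3,2,2,3,1,2,2,1]
Step 11: insert ip at [0, 3, 9] -> counters=[5,2,3,3,0,0,1,2,3,3,2,3,1,2,2,1]
Step 12: insert nv at [6, 10, 11] -> counters=[5,2,3,3,0,0,2,2,3,3,3,4,1,2,2,1]
Step 13: insert mdx at [10, 13, 15] -> counters=[5,2,3,3,0,0,2,2,3,3,4,4,1,3,2,2]
Step 14: insert gsq at [0, 1, 13] -> counters=[6,3,3,3,0,0,2,2,3,3,4,4,1,4,2,2]
Step 15: delete w at [0, 2, 7] -> counters=[5,3,2,3,0,0,2,1,3,3,4,4,1,4,2,2]
Step 16: insert mdx at [10, 13, 15] -> counters=[5,3,2,3,0,0,2,1,3,3,5,4,1,5,2,3]
Step 17: insert eln at [11, 12, 14] -> counters=[5,3,2,3,0,0,2,1,3,3,5,5,2,5,3,3]
Step 18: insert mdx at [10, 13, 15] -> counters=[5,3,2,3,0,0,2,1,3,3,6,5,2,6,3,4]
Query abw: check counters[1]=3 counters[14]=3 counters[15]=4 -> maybe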